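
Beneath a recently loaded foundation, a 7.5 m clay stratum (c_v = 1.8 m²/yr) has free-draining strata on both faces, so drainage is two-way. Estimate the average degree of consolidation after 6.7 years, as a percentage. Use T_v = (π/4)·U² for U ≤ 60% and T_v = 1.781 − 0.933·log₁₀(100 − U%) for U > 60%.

Drainage path length: H_d = H/2 = 3.75 m (double drainage).
T_v = c_v·t/H_d² = 1.8×6.7/3.75² = 0.8576.
T_v = 0.8576 corresponds to the U > 60% branch:
U = 1 − 10^((1.781 − T_v)/0.933)/100 = 0.9023

U ≈ 90.2 %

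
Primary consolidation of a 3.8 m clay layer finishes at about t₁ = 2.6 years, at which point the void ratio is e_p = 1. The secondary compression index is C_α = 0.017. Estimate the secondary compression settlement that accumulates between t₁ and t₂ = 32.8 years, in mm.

Secondary compression: S_s = C_α·H/(1+e_p)·log₁₀(t₂/t₁)
S_s = 0.017×3.8/(1+1)×log₁₀(32.8/2.6)
    = 0.0323 × 1.101 = 0.03556 m

S_s ≈ 35.6 mm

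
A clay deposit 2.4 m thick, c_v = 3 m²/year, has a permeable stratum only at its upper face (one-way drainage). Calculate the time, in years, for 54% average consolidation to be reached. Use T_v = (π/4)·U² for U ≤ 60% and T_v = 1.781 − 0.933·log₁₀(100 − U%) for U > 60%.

Drainage path length: H_d = H = 2.4 m (single drainage).
U ≤ 60%: T_v = (π/4)·U² = (π/4)×0.54² = 0.22902.
t = T_v·H_d²/c_v = 0.22902×2.4²/3 = 0.4397 years.

t ≈ 0.44 years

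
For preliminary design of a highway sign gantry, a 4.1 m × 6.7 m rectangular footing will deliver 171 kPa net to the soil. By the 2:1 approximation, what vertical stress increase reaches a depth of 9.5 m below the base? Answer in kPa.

Δσ_z ≈ 21.3 kPa

By the 2:1 method the load spreads at 1 horizontal : 2 vertical, so at depth z the loaded area has grown by z in each plan dimension:
Δσ = qBL/((B+z)(L+z)) = 171×4.1×6.7/((4.1+9.5)(6.7+9.5)) = 21.321 kPa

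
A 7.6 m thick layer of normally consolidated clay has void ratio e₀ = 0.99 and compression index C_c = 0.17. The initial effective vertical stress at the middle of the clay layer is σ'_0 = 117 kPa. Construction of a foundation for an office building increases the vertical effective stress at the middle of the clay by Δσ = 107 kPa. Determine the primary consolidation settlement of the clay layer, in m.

S_c ≈ 0.183 m

Final effective stress: σ'_f = σ'_0 + Δσ = 117 + 107 = 224 kPa.
Normally consolidated clay, so the full stress increment lies on the virgin compression line:
S_c = C_c·H/(1+e₀)·log₁₀(σ'_f/σ'_0) = 0.17×7.6/(1+0.99)×log₁₀(224/117)
    = 0.64925 × 0.28206 = 0.1831 m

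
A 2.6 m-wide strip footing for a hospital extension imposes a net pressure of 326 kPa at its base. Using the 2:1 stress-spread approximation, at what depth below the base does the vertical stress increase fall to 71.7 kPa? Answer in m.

2:1 spreading — at depth z the loaded area has grown by z in each plan dimension:
qB/(B+z) = Δσ_z ⇒ z = qB/Δσ_z − B = 326×2.6/71.7 − 2.6 = 9.221 m

z ≈ 9.22 m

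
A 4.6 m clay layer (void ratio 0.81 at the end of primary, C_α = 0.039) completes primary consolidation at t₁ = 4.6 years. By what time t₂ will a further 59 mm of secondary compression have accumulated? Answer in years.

t₂ ≈ 18.1 years

S_s = C_α·H/(1+e_p)·log₁₀(t₂/t₁) ⇒ log₁₀(t₂/t₁) = S_s·(1+e_p)/(C_α·H).
log₁₀(t₂/t₁) = 0.059 × (1+0.81) / (0.039×4.6) = 0.5953
t₂ = t₁ × 10^0.5953 = 4.6 × 3.938 = 18.11 years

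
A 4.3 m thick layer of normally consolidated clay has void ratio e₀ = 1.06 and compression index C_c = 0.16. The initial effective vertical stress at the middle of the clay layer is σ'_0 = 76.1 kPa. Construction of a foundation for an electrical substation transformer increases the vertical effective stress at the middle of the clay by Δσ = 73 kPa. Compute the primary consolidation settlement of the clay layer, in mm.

S_c ≈ 97.6 mm

Final effective stress: σ'_f = σ'_0 + Δσ = 76.1 + 73 = 149.1 kPa.
Normally consolidated clay, so the full stress increment lies on the virgin compression line:
S_c = C_c·H/(1+e₀)·log₁₀(σ'_f/σ'_0) = 0.16×4.3/(1+1.06)×log₁₀(149.1/76.1)
    = 0.33398 × 0.29209 = 0.09755 m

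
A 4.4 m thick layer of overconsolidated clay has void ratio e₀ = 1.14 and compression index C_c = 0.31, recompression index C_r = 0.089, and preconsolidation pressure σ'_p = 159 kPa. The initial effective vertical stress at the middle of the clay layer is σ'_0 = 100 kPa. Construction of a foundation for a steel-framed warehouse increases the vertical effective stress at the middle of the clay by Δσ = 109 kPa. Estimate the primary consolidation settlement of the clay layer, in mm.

Final effective stress: σ'_f = 100 + 109 = 209 kPa.
σ'_f = 209 > σ'_p = 159 kPa, so the stress path crosses the preconsolidation pressure — recompression up to σ'_p, then virgin compression beyond:
S_c = H/(1+e₀)·[C_r·log₁₀(σ'_p/σ'_0) + C_c·log₁₀(σ'_f/σ'_p)]
    = 4.4/2.14 × [0.089×log₁₀(159/100) + 0.31×log₁₀(209/159)]
    = 2.0561 × [0.017924 + 0.036812] = 0.1125 m

S_c ≈ 113 mm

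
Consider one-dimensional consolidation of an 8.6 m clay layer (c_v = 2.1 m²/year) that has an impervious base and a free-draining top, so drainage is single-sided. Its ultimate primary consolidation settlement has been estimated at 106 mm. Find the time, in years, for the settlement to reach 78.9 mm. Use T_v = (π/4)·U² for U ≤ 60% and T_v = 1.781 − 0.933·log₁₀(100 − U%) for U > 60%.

Drainage path length: H_d = H = 8.6 m (single drainage).
U = S(t)/S_ult = 78.9/106 = 0.7443.
U > 60%: T_v = 1.781 − 0.933·log₁₀(100 − 74.434) = 0.46765.
t = T_v·H_d²/c_v = 0.46765×8.6²/2.1 = 16.47 years.

t ≈ 16.5 years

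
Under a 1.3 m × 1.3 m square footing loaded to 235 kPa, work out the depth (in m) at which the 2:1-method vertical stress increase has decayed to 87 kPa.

2:1 spreading — at depth z the loaded area has grown by z in each plan dimension:
qB²/(B+z)² = Δσ_z ⇒ z = B(√(q/Δσ_z) − 1) = 1.3×(√(235/87) − 1) = 0.8366 m

z ≈ 0.837 m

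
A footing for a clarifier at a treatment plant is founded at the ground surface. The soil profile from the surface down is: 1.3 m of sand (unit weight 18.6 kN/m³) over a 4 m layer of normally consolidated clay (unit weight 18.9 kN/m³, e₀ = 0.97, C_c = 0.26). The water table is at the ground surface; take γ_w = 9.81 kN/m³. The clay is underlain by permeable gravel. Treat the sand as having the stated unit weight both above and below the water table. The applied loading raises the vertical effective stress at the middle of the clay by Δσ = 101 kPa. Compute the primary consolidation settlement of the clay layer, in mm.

Mid-depth of clay below the ground surface: z = 1.3 + 4/2 = 3.3 m.
Total vertical stress at mid-clay: σ_v = 18.6×1.3 + 18.9×2 = 61.98 kPa.
Pore pressure: u = 9.81×(3.3 − 0) = 32.373 kPa.
Initial effective stress: σ'_0 = σ_v − u = 61.98 − 32.373 = 29.607 kPa.
Final effective stress: σ'_f = σ'_0 + Δσ = 29.607 + 101 = 130.61 kPa.
Normally consolidated clay, so the full stress increment lies on the virgin compression line:
S_c = C_c·H/(1+e₀)·log₁₀(σ'_f/σ'_0) = 0.26×4/(1+0.97)×log₁₀(130.61/29.607)
    = 0.52792 × 0.64458 = 0.3403 m

S_c ≈ 340 mm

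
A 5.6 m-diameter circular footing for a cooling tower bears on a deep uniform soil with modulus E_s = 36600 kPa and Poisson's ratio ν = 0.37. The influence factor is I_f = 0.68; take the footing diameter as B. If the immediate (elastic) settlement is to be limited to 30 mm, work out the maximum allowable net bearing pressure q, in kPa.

q ≈ 334 kPa

S_e = q·B·(1−ν²)/E_s · I_f  ⇒  q = S_e·E_s / (B·(1−ν²)·I_f).
q = 0.03 × 36600 / (5.6 × 0.8631 × 0.68) = 334.1 kPa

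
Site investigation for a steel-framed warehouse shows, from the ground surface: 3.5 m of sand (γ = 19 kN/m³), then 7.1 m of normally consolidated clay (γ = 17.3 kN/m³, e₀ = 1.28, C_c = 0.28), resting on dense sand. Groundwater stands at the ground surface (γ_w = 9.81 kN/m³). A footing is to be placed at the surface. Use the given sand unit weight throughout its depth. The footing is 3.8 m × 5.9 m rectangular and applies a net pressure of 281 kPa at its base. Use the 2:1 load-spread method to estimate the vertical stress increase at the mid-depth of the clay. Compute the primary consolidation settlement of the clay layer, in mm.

Mid-depth of clay below the ground surface: z = 3.5 + 7.1/2 = 7.05 m.
Total vertical stress at mid-clay: σ_v = 19×3.5 + 17.3×3.55 = 127.91 kPa.
Pore pressure: u = 9.81×(7.05 − 0) = 69.16 kPa.
Initial effective stress: σ'_0 = σ_v − u = 127.91 − 69.16 = 58.75 kPa.
Stress increase at mid-clay by the 2:1 spreading method:
Δσ = qBL/((B+z)(L+z)) = 281×3.8×5.9/((3.8+7.05)(5.9+7.05)) = 44.838 kPa
Final effective stress: σ'_f = σ'_0 + Δσ = 58.75 + 44.838 = 103.59 kPa.
Normally consolidated clay, so the full stress increment lies on the virgin compression line:
S_c = C_c·H/(1+e₀)·log₁₀(σ'_f/σ'_0) = 0.28×7.1/(1+1.28)×log₁₀(103.59/58.75)
    = 0.87193 × 0.24631 = 0.2148 m

S_c ≈ 215 mm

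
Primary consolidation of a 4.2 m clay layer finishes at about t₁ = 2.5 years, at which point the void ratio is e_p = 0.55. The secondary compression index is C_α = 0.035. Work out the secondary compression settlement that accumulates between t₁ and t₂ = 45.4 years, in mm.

S_s ≈ 119 mm

Secondary compression: S_s = C_α·H/(1+e_p)·log₁₀(t₂/t₁)
S_s = 0.035×4.2/(1+0.55)×log₁₀(45.4/2.5)
    = 0.09484 × 1.259 = 0.1194 m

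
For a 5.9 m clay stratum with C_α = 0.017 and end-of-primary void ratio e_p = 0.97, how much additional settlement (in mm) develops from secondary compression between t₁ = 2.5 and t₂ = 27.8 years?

S_s ≈ 53.3 mm

Secondary compression: S_s = C_α·H/(1+e_p)·log₁₀(t₂/t₁)
S_s = 0.017×5.9/(1+0.97)×log₁₀(27.8/2.5)
    = 0.05091 × 1.046 = 0.05326 m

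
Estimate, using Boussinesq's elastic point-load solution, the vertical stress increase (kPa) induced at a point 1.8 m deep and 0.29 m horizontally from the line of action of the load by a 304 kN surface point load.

Boussinesq vertical stress below a point load on an elastic half-space:
Δσ_z = 3P/(2πz²) · [1 + (r/z)²]^(−5/2)
r/z = 0.29/1.8 = 0.16111; [1+(r/z)²]^(−5/2) = 0.93794.
Δσ_z = 3×304/(2π×1.8²) × 0.93794 = 44.799 × 0.93794 = 42.02 kPa

Δσ_z ≈ 42 kPa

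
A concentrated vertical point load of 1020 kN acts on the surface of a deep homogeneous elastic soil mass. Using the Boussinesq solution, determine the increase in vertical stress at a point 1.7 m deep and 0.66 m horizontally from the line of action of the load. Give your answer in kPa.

Δσ_z ≈ 119 kPa

Boussinesq vertical stress below a point load on an elastic half-space:
Δσ_z = 3P/(2πz²) · [1 + (r/z)²]^(−5/2)
r/z = 0.66/1.7 = 0.38824; [1+(r/z)²]^(−5/2) = 0.704.
Δσ_z = 3×1020/(2π×1.7²) × 0.704 = 168.52 × 0.704 = 118.6 kPa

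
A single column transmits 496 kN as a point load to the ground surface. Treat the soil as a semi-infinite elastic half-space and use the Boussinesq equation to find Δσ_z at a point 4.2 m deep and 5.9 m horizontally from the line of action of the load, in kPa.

Boussinesq vertical stress below a point load on an elastic half-space:
Δσ_z = 3P/(2πz²) · [1 + (r/z)²]^(−5/2)
r/z = 5.9/4.2 = 1.4048; [1+(r/z)²]^(−5/2) = 0.065597.
Δσ_z = 3×496/(2π×4.2²) × 0.065597 = 13.425 × 0.065597 = 0.8806 kPa

Δσ_z ≈ 0.881 kPa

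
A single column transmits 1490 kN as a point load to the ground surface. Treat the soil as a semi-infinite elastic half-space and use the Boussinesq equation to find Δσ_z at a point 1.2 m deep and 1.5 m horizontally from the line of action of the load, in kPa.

Boussinesq vertical stress below a point load on an elastic half-space:
Δσ_z = 3P/(2πz²) · [1 + (r/z)²]^(−5/2)
r/z = 1.5/1.2 = 1.25; [1+(r/z)²]^(−5/2) = 0.095135.
Δσ_z = 3×1490/(2π×1.2²) × 0.095135 = 494.04 × 0.095135 = 47 kPa

Δσ_z ≈ 47 kPa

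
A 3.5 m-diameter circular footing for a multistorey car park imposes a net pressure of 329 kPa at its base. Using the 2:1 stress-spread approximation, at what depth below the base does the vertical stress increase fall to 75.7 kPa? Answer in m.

z ≈ 3.8 m

2:1 spreading — at depth z the loaded area has grown by z in each plan dimension:
qD²/(D+z)² = Δσ_z ⇒ z = D(√(q/Δσ_z) − 1) = 3.5×(√(329/75.7) − 1) = 3.797 m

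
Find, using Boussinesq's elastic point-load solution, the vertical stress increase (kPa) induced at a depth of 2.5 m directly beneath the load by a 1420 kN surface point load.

Boussinesq vertical stress below a point load on an elastic half-space:
Δσ_z = 3P/(2πz²) · [1 + (r/z)²]^(−5/2)
r/z = 0/2.5 = 0; [1+(r/z)²]^(−5/2) = 1.
Δσ_z = 3×1420/(2π×2.5²) × 1 = 108.48 × 1 = 108.5 kPa

Δσ_z ≈ 108 kPa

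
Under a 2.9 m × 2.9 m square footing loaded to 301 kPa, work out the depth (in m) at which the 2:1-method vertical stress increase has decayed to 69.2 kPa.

2:1 spreading — at depth z the loaded area has grown by z in each plan dimension:
qB²/(B+z)² = Δσ_z ⇒ z = B(√(q/Δσ_z) − 1) = 2.9×(√(301/69.2) − 1) = 3.148 m

z ≈ 3.15 m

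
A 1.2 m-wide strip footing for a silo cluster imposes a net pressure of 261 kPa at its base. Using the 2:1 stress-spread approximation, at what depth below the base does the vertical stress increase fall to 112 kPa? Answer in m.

2:1 spreading — at depth z the loaded area has grown by z in each plan dimension:
qB/(B+z) = Δσ_z ⇒ z = qB/Δσ_z − B = 261×1.2/112 − 1.2 = 1.596 m

z ≈ 1.6 m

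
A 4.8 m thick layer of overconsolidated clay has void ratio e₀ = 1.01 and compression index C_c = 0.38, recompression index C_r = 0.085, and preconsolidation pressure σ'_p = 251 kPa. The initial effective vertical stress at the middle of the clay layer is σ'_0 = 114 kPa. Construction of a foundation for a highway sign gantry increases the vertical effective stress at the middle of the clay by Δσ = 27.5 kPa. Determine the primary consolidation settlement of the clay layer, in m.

S_c ≈ 0.0191 m

Final effective stress: σ'_f = 114 + 27.5 = 141.5 kPa.
σ'_f = 141.5 ≤ σ'_p = 251 kPa, so the clay remains overconsolidated and only the recompression index applies:
S_c = C_r·H/(1+e₀)·log₁₀(σ'_f/σ'_0) = 0.085×4.8/2.01×log₁₀(141.5/114)
    = 0.20299 × 0.093852 = 0.01905 m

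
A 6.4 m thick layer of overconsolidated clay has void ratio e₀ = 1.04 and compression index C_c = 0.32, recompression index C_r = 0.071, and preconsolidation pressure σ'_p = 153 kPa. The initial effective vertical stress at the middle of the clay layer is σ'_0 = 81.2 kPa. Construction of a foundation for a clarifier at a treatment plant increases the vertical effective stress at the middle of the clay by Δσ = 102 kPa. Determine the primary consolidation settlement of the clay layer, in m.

S_c ≈ 0.14 m

Final effective stress: σ'_f = 81.2 + 102 = 183.2 kPa.
σ'_f = 183.2 > σ'_p = 153 kPa, so the stress path crosses the preconsolidation pressure — recompression up to σ'_p, then virgin compression beyond:
S_c = H/(1+e₀)·[C_r·log₁₀(σ'_p/σ'_0) + C_c·log₁₀(σ'_f/σ'_p)]
    = 6.4/2.04 × [0.071×log₁₀(153/81.2) + 0.32×log₁₀(183.2/153)]
    = 3.1373 × [0.019535 + 0.025035] = 0.1398 m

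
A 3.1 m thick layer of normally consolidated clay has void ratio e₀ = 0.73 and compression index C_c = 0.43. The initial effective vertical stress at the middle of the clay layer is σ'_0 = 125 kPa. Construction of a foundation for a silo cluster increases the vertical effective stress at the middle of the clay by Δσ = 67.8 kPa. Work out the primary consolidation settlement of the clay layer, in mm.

S_c ≈ 145 mm

Final effective stress: σ'_f = σ'_0 + Δσ = 125 + 67.8 = 192.8 kPa.
Normally consolidated clay, so the full stress increment lies on the virgin compression line:
S_c = C_c·H/(1+e₀)·log₁₀(σ'_f/σ'_0) = 0.43×3.1/(1+0.73)×log₁₀(192.8/125)
    = 0.77052 × 0.1882 = 0.145 m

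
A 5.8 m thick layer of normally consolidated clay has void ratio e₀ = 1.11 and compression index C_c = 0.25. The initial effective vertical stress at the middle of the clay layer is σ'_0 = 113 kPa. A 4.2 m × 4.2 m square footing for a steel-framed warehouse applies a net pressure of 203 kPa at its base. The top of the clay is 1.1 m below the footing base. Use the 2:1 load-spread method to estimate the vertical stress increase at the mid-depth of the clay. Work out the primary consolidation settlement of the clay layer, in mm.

S_c ≈ 115 mm

Mid-depth of clay below the footing base: z = 1.1 + 5.8/2 = 4 m.
Stress increase at mid-clay by the 2:1 spreading method:
Δσ = qBL/((B+z)(L+z)) = 203×4.2×4.2/((4.2+4)(4.2+4)) = 53.256 kPa
Final effective stress: σ'_f = σ'_0 + Δσ = 113 + 53.256 = 166.26 kPa.
Normally consolidated clay, so the full stress increment lies on the virgin compression line:
S_c = C_c·H/(1+e₀)·log₁₀(σ'_f/σ'_0) = 0.25×5.8/(1+1.11)×log₁₀(166.26/113)
    = 0.6872 × 0.16771 = 0.1153 m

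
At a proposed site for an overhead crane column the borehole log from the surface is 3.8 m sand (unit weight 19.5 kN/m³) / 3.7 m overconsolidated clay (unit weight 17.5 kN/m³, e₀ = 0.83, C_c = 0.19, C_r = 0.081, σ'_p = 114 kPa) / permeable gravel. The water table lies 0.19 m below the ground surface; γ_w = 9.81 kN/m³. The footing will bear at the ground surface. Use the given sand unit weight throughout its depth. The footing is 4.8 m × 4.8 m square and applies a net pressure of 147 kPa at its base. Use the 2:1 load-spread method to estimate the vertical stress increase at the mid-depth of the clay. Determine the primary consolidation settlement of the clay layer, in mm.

Mid-depth of clay below the ground surface: z = 3.8 + 3.7/2 = 5.65 m.
Total vertical stress at mid-clay: σ_v = 19.5×3.8 + 17.5×1.85 = 106.47 kPa.
Pore pressure: u = 9.81×(5.65 − 0.19) = 53.563 kPa.
Initial effective stress: σ'_0 = σ_v − u = 106.47 − 53.563 = 52.907 kPa.
Stress increase at mid-clay by the 2:1 spreading method:
Δσ = qBL/((B+z)(L+z)) = 147×4.8×4.8/((4.8+5.65)(4.8+5.65)) = 31.015 kPa
Final effective stress: σ'_f = 52.907 + 31.015 = 83.922 kPa.
σ'_f = 83.922 ≤ σ'_p = 114 kPa, so the clay remains overconsolidated and only the recompression index applies:
S_c = C_r·H/(1+e₀)·log₁₀(σ'_f/σ'_0) = 0.081×3.7/1.83×log₁₀(83.922/52.907)
    = 0.16377 × 0.20036 = 0.03281 m

S_c ≈ 32.8 mm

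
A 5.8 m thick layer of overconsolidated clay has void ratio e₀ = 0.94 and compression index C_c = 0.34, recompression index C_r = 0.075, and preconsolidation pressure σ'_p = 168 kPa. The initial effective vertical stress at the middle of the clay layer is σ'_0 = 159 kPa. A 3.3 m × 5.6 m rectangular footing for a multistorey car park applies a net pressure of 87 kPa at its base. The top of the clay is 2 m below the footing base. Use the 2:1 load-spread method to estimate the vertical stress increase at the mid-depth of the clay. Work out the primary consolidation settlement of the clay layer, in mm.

S_c ≈ 30.1 mm

Mid-depth of clay below the footing base: z = 2 + 5.8/2 = 4.9 m.
Stress increase at mid-clay by the 2:1 spreading method:
Δσ = qBL/((B+z)(L+z)) = 87×3.3×5.6/((3.3+4.9)(5.6+4.9)) = 18.673 kPa
Final effective stress: σ'_f = 159 + 18.673 = 177.67 kPa.
σ'_f = 177.67 > σ'_p = 168 kPa, so the stress path crosses the preconsolidation pressure — recompression up to σ'_p, then virgin compression beyond:
S_c = H/(1+e₀)·[C_r·log₁₀(σ'_p/σ'_0) + C_c·log₁₀(σ'_f/σ'_p)]
    = 5.8/1.94 × [0.075×log₁₀(168/159) + 0.34×log₁₀(177.67/168)]
    = 2.9897 × [0.0017934 + 0.0082636] = 0.03007 m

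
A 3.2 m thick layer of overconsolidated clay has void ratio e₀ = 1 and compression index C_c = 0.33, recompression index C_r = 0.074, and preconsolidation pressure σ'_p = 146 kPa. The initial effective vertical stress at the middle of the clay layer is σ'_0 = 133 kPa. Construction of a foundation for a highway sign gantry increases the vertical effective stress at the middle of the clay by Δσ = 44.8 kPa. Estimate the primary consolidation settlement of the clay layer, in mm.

Final effective stress: σ'_f = 133 + 44.8 = 177.8 kPa.
σ'_f = 177.8 > σ'_p = 146 kPa, so the stress path crosses the preconsolidation pressure — recompression up to σ'_p, then virgin compression beyond:
S_c = H/(1+e₀)·[C_r·log₁₀(σ'_p/σ'_0) + C_c·log₁₀(σ'_f/σ'_p)]
    = 3.2/2 × [0.074×log₁₀(146/133) + 0.33×log₁₀(177.8/146)]
    = 1.6 × [0.0029971 + 0.028241] = 0.04998 m

S_c ≈ 50 mm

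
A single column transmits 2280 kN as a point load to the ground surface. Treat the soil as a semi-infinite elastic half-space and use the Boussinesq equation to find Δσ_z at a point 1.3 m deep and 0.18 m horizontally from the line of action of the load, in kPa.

Boussinesq vertical stress below a point load on an elastic half-space:
Δσ_z = 3P/(2πz²) · [1 + (r/z)²]^(−5/2)
r/z = 0.18/1.3 = 0.13846; [1+(r/z)²]^(−5/2) = 0.95363.
Δσ_z = 3×2280/(2π×1.3²) × 0.95363 = 644.15 × 0.95363 = 614.3 kPa

Δσ_z ≈ 614 kPa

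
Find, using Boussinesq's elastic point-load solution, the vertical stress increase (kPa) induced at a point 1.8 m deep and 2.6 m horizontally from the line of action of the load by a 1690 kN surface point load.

Boussinesq vertical stress below a point load on an elastic half-space:
Δσ_z = 3P/(2πz²) · [1 + (r/z)²]^(−5/2)
r/z = 2.6/1.8 = 1.4444; [1+(r/z)²]^(−5/2) = 0.059753.
Δσ_z = 3×1690/(2π×1.8²) × 0.059753 = 249.05 × 0.059753 = 14.88 kPa

Δσ_z ≈ 14.9 kPa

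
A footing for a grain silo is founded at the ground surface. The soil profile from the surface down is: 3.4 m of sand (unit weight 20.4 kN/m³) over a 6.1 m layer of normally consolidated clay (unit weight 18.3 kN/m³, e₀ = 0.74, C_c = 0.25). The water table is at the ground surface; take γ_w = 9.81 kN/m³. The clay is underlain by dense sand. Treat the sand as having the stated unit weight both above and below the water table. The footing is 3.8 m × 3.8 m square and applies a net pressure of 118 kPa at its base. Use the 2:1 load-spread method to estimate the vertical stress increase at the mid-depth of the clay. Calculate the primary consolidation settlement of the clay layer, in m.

Mid-depth of clay below the ground surface: z = 3.4 + 6.1/2 = 6.45 m.
Total vertical stress at mid-clay: σ_v = 20.4×3.4 + 18.3×3.05 = 125.17 kPa.
Pore pressure: u = 9.81×(6.45 − 0) = 63.275 kPa.
Initial effective stress: σ'_0 = σ_v − u = 125.17 − 63.275 = 61.895 kPa.
Stress increase at mid-clay by the 2:1 spreading method:
Δσ = qBL/((B+z)(L+z)) = 118×3.8×3.8/((3.8+6.45)(3.8+6.45)) = 16.218 kPa
Final effective stress: σ'_f = σ'_0 + Δσ = 61.895 + 16.218 = 78.113 kPa.
Normally consolidated clay, so the full stress increment lies on the virgin compression line:
S_c = C_c·H/(1+e₀)·log₁₀(σ'_f/σ'_0) = 0.25×6.1/(1+0.74)×log₁₀(78.113/61.895)
    = 0.87644 × 0.10107 = 0.08858 m

S_c ≈ 0.0886 m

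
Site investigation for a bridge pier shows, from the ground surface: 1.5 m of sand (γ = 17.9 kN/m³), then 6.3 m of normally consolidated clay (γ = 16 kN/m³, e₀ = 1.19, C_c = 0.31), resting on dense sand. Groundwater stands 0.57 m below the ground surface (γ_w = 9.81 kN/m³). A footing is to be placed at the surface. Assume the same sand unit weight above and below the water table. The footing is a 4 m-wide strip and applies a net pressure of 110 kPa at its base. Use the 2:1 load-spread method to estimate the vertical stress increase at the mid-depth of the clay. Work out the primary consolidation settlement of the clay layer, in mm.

Mid-depth of clay below the ground surface: z = 1.5 + 6.3/2 = 4.65 m.
Total vertical stress at mid-clay: σ_v = 17.9×1.5 + 16×3.15 = 77.25 kPa.
Pore pressure: u = 9.81×(4.65 − 0.57) = 40.025 kPa.
Initial effective stress: σ'_0 = σ_v − u = 77.25 − 40.025 = 37.225 kPa.
Stress increase at mid-clay by the 2:1 spreading method:
Δσ = qB/(B+z) = 110×4/(4+4.65) = 50.867 kPa
Final effective stress: σ'_f = σ'_0 + Δσ = 37.225 + 50.867 = 88.092 kPa.
Normally consolidated clay, so the full stress increment lies on the virgin compression line:
S_c = C_c·H/(1+e₀)·log₁₀(σ'_f/σ'_0) = 0.31×6.3/(1+1.19)×log₁₀(88.092/37.225)
    = 0.89178 × 0.3741 = 0.3336 m

S_c ≈ 334 mm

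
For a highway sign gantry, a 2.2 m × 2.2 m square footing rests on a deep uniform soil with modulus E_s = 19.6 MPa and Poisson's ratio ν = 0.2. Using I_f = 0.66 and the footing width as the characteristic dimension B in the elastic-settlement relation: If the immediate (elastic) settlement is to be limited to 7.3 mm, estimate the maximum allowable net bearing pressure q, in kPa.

E_s = 19.6 MPa = 19600 kPa.
S_e = q·B·(1−ν²)/E_s · I_f  ⇒  q = S_e·E_s / (B·(1−ν²)·I_f).
q = 0.0073 × 19600 / (2.2 × 0.96 × 0.66) = 102.6 kPa

q ≈ 103 kPa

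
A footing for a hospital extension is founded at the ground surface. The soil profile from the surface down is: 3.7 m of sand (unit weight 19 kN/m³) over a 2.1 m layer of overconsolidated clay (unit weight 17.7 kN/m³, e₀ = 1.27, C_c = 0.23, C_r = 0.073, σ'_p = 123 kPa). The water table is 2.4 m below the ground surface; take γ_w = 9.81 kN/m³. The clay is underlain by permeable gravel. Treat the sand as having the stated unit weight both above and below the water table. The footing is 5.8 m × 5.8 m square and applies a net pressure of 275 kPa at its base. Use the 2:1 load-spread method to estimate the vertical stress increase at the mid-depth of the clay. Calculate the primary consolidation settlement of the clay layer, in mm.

S_c ≈ 36 mm

Mid-depth of clay below the ground surface: z = 3.7 + 2.1/2 = 4.75 m.
Total vertical stress at mid-clay: σ_v = 19×3.7 + 17.7×1.05 = 88.885 kPa.
Pore pressure: u = 9.81×(4.75 − 2.4) = 23.054 kPa.
Initial effective stress: σ'_0 = σ_v − u = 88.885 − 23.054 = 65.831 kPa.
Stress increase at mid-clay by the 2:1 spreading method:
Δσ = qBL/((B+z)(L+z)) = 275×5.8×5.8/((5.8+4.75)(5.8+4.75)) = 83.116 kPa
Final effective stress: σ'_f = 65.831 + 83.116 = 148.95 kPa.
σ'_f = 148.95 > σ'_p = 123 kPa, so the stress path crosses the preconsolidation pressure — recompression up to σ'_p, then virgin compression beyond:
S_c = H/(1+e₀)·[C_r·log₁₀(σ'_p/σ'_0) + C_c·log₁₀(σ'_f/σ'_p)]
    = 2.1/2.27 × [0.073×log₁₀(123/65.831) + 0.23×log₁₀(148.95/123)]
    = 0.92511 × [0.019818 + 0.019121] = 0.03602 m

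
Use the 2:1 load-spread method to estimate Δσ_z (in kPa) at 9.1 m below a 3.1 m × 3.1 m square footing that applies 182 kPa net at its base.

Δσ_z ≈ 11.8 kPa

By the 2:1 method the load spreads at 1 horizontal : 2 vertical, so at depth z the loaded area has grown by z in each plan dimension:
Δσ = qBL/((B+z)(L+z)) = 182×3.1×3.1/((3.1+9.1)(3.1+9.1)) = 11.751 kPa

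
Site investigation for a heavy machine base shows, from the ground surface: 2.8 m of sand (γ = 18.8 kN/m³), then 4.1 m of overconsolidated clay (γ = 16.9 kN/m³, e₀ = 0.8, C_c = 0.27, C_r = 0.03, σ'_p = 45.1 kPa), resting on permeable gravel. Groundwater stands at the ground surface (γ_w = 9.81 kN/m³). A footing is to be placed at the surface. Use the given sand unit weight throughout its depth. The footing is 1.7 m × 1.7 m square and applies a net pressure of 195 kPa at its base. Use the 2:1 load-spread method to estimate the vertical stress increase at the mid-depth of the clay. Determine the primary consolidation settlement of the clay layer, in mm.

Mid-depth of clay below the ground surface: z = 2.8 + 4.1/2 = 4.85 m.
Total vertical stress at mid-clay: σ_v = 18.8×2.8 + 16.9×2.05 = 87.285 kPa.
Pore pressure: u = 9.81×(4.85 − 0) = 47.578 kPa.
Initial effective stress: σ'_0 = σ_v − u = 87.285 − 47.578 = 39.707 kPa.
Stress increase at mid-clay by the 2:1 spreading method:
Δσ = qBL/((B+z)(L+z)) = 195×1.7×1.7/((1.7+4.85)(1.7+4.85)) = 13.136 kPa
Final effective stress: σ'_f = 39.707 + 13.136 = 52.843 kPa.
σ'_f = 52.843 > σ'_p = 45.1 kPa, so the stress path crosses the preconsolidation pressure — recompression up to σ'_p, then virgin compression beyond:
S_c = H/(1+e₀)·[C_r·log₁₀(σ'_p/σ'_0) + C_c·log₁₀(σ'_f/σ'_p)]
    = 4.1/1.8 × [0.03×log₁₀(45.1/39.707) + 0.27×log₁₀(52.843/45.1)]
    = 2.2778 × [0.0016593 + 0.018579] = 0.0461 m

S_c ≈ 46.1 mm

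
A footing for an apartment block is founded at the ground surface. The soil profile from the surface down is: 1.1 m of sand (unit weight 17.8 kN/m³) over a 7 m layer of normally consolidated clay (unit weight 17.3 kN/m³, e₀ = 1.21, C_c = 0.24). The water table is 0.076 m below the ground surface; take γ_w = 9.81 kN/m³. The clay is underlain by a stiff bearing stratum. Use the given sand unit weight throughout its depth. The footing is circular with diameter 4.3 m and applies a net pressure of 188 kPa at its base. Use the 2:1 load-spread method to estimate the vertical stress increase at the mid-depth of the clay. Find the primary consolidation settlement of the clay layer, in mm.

Mid-depth of clay below the ground surface: z = 1.1 + 7/2 = 4.6 m.
Total vertical stress at mid-clay: σ_v = 17.8×1.1 + 17.3×3.5 = 80.13 kPa.
Pore pressure: u = 9.81×(4.6 − 0.076) = 44.38 kPa.
Initial effective stress: σ'_0 = σ_v − u = 80.13 − 44.38 = 35.75 kPa.
Stress increase at mid-clay by the 2:1 spreading method:
Δσ ≈ qD²/(D+z)² = 188×4.3²/(4.3+4.6)² = 43.885 kPa
Final effective stress: σ'_f = σ'_0 + Δσ = 35.75 + 43.885 = 79.635 kPa.
Normally consolidated clay, so the full stress increment lies on the virgin compression line:
S_c = C_c·H/(1+e₀)·log₁₀(σ'_f/σ'_0) = 0.24×7/(1+1.21)×log₁₀(79.635/35.75)
    = 0.76018 × 0.34783 = 0.2644 m

S_c ≈ 264 mm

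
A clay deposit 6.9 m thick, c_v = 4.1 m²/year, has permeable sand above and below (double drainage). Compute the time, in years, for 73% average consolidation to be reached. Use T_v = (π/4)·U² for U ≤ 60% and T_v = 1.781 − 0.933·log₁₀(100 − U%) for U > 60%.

Drainage path length: H_d = H/2 = 3.45 m (double drainage).
U > 60%: T_v = 1.781 − 0.933·log₁₀(100 − 73) = 0.44554.
t = T_v·H_d²/c_v = 0.44554×3.45²/4.1 = 1.293 years.

t ≈ 1.29 years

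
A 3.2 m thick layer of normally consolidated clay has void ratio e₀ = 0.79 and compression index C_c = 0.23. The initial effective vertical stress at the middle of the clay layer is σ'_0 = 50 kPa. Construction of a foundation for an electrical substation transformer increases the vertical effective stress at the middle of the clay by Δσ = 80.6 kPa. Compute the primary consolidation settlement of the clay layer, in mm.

S_c ≈ 171 mm

Final effective stress: σ'_f = σ'_0 + Δσ = 50 + 80.6 = 130.6 kPa.
Normally consolidated clay, so the full stress increment lies on the virgin compression line:
S_c = C_c·H/(1+e₀)·log₁₀(σ'_f/σ'_0) = 0.23×3.2/(1+0.79)×log₁₀(130.6/50)
    = 0.41117 × 0.41697 = 0.1714 m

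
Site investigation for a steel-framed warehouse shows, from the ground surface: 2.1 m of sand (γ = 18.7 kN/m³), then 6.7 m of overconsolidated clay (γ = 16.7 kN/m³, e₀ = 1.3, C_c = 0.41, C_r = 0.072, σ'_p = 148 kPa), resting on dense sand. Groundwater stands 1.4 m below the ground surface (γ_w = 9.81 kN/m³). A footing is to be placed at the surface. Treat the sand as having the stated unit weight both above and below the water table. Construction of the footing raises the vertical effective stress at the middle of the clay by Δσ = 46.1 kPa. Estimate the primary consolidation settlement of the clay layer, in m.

Mid-depth of clay below the ground surface: z = 2.1 + 6.7/2 = 5.45 m.
Total vertical stress at mid-clay: σ_v = 18.7×2.1 + 16.7×3.35 = 95.215 kPa.
Pore pressure: u = 9.81×(5.45 − 1.4) = 39.73 kPa.
Initial effective stress: σ'_0 = σ_v − u = 95.215 − 39.73 = 55.485 kPa.
Final effective stress: σ'_f = 55.485 + 46.1 = 101.59 kPa.
σ'_f = 101.59 ≤ σ'_p = 148 kPa, so the clay remains overconsolidated and only the recompression index applies:
S_c = C_r·H/(1+e₀)·log₁₀(σ'_f/σ'_0) = 0.072×6.7/2.3×log₁₀(101.59/55.485)
    = 0.20974 × 0.26268 = 0.05509 m

S_c ≈ 0.0551 m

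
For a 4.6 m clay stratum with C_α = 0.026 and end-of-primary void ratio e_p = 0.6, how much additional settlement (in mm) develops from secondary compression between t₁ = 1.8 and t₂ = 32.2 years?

S_s ≈ 93.6 mm

Secondary compression: S_s = C_α·H/(1+e_p)·log₁₀(t₂/t₁)
S_s = 0.026×4.6/(1+0.6)×log₁₀(32.2/1.8)
    = 0.07475 × 1.253 = 0.09363 m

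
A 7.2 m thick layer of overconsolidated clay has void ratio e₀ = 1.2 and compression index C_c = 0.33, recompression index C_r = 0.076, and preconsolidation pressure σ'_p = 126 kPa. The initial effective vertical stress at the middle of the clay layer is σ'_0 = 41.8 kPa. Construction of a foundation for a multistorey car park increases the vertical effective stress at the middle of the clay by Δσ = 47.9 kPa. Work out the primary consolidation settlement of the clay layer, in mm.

S_c ≈ 82.5 mm

Final effective stress: σ'_f = 41.8 + 47.9 = 89.7 kPa.
σ'_f = 89.7 ≤ σ'_p = 126 kPa, so the clay remains overconsolidated and only the recompression index applies:
S_c = C_r·H/(1+e₀)·log₁₀(σ'_f/σ'_0) = 0.076×7.2/2.2×log₁₀(89.7/41.8)
    = 0.24873 × 0.33162 = 0.08248 m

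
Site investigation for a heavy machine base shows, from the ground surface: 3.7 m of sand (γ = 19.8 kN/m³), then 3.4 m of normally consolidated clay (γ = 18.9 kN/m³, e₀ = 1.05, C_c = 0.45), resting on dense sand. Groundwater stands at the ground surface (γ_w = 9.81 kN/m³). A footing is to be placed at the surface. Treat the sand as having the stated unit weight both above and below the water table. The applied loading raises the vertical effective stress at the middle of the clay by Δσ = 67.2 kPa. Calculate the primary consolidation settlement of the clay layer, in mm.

S_c ≈ 267 mm

Mid-depth of clay below the ground surface: z = 3.7 + 3.4/2 = 5.4 m.
Total vertical stress at mid-clay: σ_v = 19.8×3.7 + 18.9×1.7 = 105.39 kPa.
Pore pressure: u = 9.81×(5.4 − 0) = 52.974 kPa.
Initial effective stress: σ'_0 = σ_v − u = 105.39 − 52.974 = 52.416 kPa.
Final effective stress: σ'_f = σ'_0 + Δσ = 52.416 + 67.2 = 119.62 kPa.
Normally consolidated clay, so the full stress increment lies on the virgin compression line:
S_c = C_c·H/(1+e₀)·log₁₀(σ'_f/σ'_0) = 0.45×3.4/(1+1.05)×log₁₀(119.62/52.416)
    = 0.74634 × 0.35834 = 0.2674 m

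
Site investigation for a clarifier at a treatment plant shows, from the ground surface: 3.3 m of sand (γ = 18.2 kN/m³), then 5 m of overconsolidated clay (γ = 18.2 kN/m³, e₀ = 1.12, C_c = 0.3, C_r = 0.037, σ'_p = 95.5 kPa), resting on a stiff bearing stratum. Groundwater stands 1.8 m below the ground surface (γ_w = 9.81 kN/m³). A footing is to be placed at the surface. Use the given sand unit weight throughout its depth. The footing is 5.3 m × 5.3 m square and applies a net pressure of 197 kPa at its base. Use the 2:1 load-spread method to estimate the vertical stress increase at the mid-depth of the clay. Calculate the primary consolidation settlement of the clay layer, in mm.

Mid-depth of clay below the ground surface: z = 3.3 + 5/2 = 5.8 m.
Total vertical stress at mid-clay: σ_v = 18.2×3.3 + 18.2×2.5 = 105.56 kPa.
Pore pressure: u = 9.81×(5.8 − 1.8) = 39.24 kPa.
Initial effective stress: σ'_0 = σ_v − u = 105.56 − 39.24 = 66.32 kPa.
Stress increase at mid-clay by the 2:1 spreading method:
Δσ = qBL/((B+z)(L+z)) = 197×5.3×5.3/((5.3+5.8)(5.3+5.8)) = 44.913 kPa
Final effective stress: σ'_f = 66.32 + 44.913 = 111.23 kPa.
σ'_f = 111.23 > σ'_p = 95.5 kPa, so the stress path crosses the preconsolidation pressure — recompression up to σ'_p, then virgin compression beyond:
S_c = H/(1+e₀)·[C_r·log₁₀(σ'_p/σ'_0) + C_c·log₁₀(σ'_f/σ'_p)]
    = 5/2.12 × [0.037×log₁₀(95.5/66.32) + 0.3×log₁₀(111.23/95.5)]
    = 2.3585 × [0.0058593 + 0.019866] = 0.06067 m

S_c ≈ 60.7 mm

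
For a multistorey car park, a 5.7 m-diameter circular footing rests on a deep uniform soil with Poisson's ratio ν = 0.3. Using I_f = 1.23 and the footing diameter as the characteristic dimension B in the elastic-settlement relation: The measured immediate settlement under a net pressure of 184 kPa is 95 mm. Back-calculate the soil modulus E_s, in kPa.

E_s ≈ 12400 kPa

S_e = q·B·(1−ν²)/E_s · I_f  ⇒  E_s = q·B·(1−ν²)·I_f / S_e.
E_s = 184 × 5.7 × 0.91 × 1.23 / 0.095 = 12360 kPa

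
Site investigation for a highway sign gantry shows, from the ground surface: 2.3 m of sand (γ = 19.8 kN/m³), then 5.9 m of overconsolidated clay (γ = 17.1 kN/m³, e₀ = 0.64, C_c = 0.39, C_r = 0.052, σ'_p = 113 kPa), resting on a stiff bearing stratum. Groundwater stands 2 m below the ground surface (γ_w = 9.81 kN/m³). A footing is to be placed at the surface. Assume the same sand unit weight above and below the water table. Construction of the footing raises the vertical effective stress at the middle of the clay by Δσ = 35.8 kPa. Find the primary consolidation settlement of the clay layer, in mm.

Mid-depth of clay below the ground surface: z = 2.3 + 5.9/2 = 5.25 m.
Total vertical stress at mid-clay: σ_v = 19.8×2.3 + 17.1×2.95 = 95.985 kPa.
Pore pressure: u = 9.81×(5.25 − 2) = 31.883 kPa.
Initial effective stress: σ'_0 = σ_v − u = 95.985 − 31.883 = 64.102 kPa.
Final effective stress: σ'_f = 64.102 + 35.8 = 99.902 kPa.
σ'_f = 99.902 ≤ σ'_p = 113 kPa, so the clay remains overconsolidated and only the recompression index applies:
S_c = C_r·H/(1+e₀)·log₁₀(σ'_f/σ'_0) = 0.052×5.9/1.64×log₁₀(99.902/64.102)
    = 0.18708 × 0.1927 = 0.03605 m

S_c ≈ 36 mm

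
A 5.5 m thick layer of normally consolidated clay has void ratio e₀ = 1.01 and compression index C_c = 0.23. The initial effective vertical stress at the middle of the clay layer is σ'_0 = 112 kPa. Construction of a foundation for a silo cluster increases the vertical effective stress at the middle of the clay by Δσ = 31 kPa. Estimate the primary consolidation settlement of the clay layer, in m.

S_c ≈ 0.0668 m

Final effective stress: σ'_f = σ'_0 + Δσ = 112 + 31 = 143 kPa.
Normally consolidated clay, so the full stress increment lies on the virgin compression line:
S_c = C_c·H/(1+e₀)·log₁₀(σ'_f/σ'_0) = 0.23×5.5/(1+1.01)×log₁₀(143/112)
    = 0.62935 × 0.10612 = 0.06679 m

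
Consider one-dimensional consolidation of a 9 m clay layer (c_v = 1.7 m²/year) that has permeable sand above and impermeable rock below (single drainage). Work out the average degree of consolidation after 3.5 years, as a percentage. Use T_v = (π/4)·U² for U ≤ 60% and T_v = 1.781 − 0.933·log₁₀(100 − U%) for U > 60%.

U ≈ 30.6 %

Drainage path length: H_d = H = 9 m (single drainage).
T_v = c_v·t/H_d² = 1.7×3.5/9² = 0.073457.
T_v = 0.073457 corresponds to the U ≤ 60% branch:
U = √(4T_v/π) = 0.3058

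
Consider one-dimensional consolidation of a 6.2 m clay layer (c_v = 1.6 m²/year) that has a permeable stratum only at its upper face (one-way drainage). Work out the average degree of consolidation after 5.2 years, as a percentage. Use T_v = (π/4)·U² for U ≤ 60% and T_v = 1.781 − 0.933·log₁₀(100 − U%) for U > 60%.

Drainage path length: H_d = H = 6.2 m (single drainage).
T_v = c_v·t/H_d² = 1.6×5.2/6.2² = 0.21644.
T_v = 0.21644 corresponds to the U ≤ 60% branch:
U = √(4T_v/π) = 0.525

U ≈ 52.5 %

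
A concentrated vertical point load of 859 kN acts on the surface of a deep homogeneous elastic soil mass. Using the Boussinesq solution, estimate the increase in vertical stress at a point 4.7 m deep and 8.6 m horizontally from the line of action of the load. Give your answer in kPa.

Boussinesq vertical stress below a point load on an elastic half-space:
Δσ_z = 3P/(2πz²) · [1 + (r/z)²]^(−5/2)
r/z = 8.6/4.7 = 1.8298; [1+(r/z)²]^(−5/2) = 0.025366.
Δσ_z = 3×859/(2π×4.7²) × 0.025366 = 18.567 × 0.025366 = 0.471 kPa

Δσ_z ≈ 0.471 kPa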